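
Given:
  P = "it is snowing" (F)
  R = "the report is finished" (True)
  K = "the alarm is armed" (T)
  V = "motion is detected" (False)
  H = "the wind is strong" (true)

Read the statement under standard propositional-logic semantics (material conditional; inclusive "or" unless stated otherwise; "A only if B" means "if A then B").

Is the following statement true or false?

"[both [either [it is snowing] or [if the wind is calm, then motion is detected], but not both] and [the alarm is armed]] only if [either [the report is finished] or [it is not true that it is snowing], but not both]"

In symbols: ((P xor (not H -> V)) and K) -> (R xor not P)

not H = not True = False
not H -> V = False -> False = True
P xor (not H -> V) = False xor True = True
(P xor (not H -> V)) and K = True and True = True
not P = not False = True
R xor not P = True xor True = False
((P xor (not H -> V)) and K) -> (R xor not P) = True -> False = False

False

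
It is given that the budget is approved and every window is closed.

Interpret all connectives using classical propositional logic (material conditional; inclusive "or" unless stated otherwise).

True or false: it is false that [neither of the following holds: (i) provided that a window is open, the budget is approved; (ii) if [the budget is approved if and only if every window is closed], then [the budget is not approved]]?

true

Let W = "a window is open" (F), S = "the budget is approved" (T).
Parsed as ¬((W → S) ↓ ((S ↔ ¬W) → ¬S))

W → S = F → T = T
¬W = ¬F = T
S ↔ ¬W = T ↔ T = T
¬S = ¬T = F
(S ↔ ¬W) → ¬S = T → F = F
(W → S) ↓ ((S ↔ ¬W) → ¬S) = T ↓ F = F
¬((W → S) ↓ ((S ↔ ¬W) → ¬S)) = ¬F = T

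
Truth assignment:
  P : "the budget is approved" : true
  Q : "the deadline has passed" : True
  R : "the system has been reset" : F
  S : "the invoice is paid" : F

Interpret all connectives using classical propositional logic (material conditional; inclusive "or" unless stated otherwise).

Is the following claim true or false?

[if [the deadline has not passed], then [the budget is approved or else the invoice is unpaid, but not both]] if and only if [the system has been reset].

Parsed as (~Q -> (P xor ~S)) <-> R

~Q = ~T = F
~S = ~F = T
P xor ~S = T xor T = F
~Q -> (P xor ~S) = F -> F = T
(~Q -> (P xor ~S)) <-> R = T <-> F = F

False.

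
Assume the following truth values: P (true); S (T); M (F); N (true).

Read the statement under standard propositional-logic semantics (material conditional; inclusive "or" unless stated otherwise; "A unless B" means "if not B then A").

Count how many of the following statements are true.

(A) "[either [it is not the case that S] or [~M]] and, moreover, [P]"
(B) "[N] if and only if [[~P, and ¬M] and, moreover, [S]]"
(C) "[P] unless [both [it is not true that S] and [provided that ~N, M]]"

2

(A): Parsed as (~S | ~M) & P

~S = ~T = F
~M = ~F = T
~S | ~M = F | T = T
(~S | ~M) & P = T & T = T
So (A) is true.

(B): Formalization: N <-> ((~P & ~M) & S)

~P = ~T = F
~M = ~F = T
~P & ~M = F & T = F
(~P & ~M) & S = F & T = F
N <-> ((~P & ~M) & S) = T <-> F = F
So (B) is false.

(C): Parsed as P | (~S & (~N -> M))

~S = ~T = F
~N = ~T = F
~N -> M = F -> F = T
~S & (~N -> M) = F & T = F
P | (~S & (~N -> M)) = T | F = T
Hence (C) is true.

Count: 2.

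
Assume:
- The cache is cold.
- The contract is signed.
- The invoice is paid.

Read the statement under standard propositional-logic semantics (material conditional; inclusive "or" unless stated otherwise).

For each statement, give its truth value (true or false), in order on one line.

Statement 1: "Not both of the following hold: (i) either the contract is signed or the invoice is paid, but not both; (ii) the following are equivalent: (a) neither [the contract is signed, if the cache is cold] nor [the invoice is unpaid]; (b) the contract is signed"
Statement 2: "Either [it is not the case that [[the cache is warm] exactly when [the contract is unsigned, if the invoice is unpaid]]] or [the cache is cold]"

Let Q = "the contract is signed" (True), R = "the invoice is paid" (True), P = "the cache is warm" (False).

Statement 1: Parsed as (Q xor R) nand (((not P -> Q) nor not R) iff Q)

Q xor R = True xor True = False
not P = not False = True
not P -> Q = True -> True = True
not R = not True = False
(not P -> Q) nor not R = True nor False = False
((not P -> Q) nor not R) iff Q = False iff True = False
(Q xor R) nand (((not P -> Q) nor not R) iff Q) = False nand False = True
Hence Statement 1 is true.

Statement 2: In symbols: not (P iff (not R -> not Q)) or not P

not R = not True = False
not Q = not True = False
not R -> not Q = False -> False = True
P iff (not R -> not Q) = False iff True = False
not (P iff (not R -> not Q)) = not False = True
not P = not False = True
not (P iff (not R -> not Q)) or not P = True or True = True
Hence Statement 2 is true.

Statement 1 true, Statement 2 true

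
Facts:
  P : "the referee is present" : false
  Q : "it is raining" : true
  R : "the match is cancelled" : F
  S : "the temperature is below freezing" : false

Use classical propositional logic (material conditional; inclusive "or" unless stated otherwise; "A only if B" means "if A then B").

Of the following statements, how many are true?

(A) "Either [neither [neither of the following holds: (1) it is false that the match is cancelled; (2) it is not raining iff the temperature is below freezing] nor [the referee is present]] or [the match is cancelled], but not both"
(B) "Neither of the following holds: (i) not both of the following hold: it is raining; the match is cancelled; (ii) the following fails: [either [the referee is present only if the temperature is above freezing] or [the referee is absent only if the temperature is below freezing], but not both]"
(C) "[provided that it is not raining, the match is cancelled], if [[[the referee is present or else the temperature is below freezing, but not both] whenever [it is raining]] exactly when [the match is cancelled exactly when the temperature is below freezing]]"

(A): Formalization: ((~R nor (~Q <-> S)) nor P) xor R

~R = ~F = T
~Q = ~T = F
~Q <-> S = F <-> F = T
~R nor (~Q <-> S) = T nor T = F
(~R nor (~Q <-> S)) nor P = F nor F = T
((~R nor (~Q <-> S)) nor P) xor R = T xor F = T
Thus (A) is true.

(B): Formalization: (Q nand R) nor ~((P -> ~S) xor (~P -> S))

Q nand R = T nand F = T
~S = ~F = T
P -> ~S = F -> T = T
~P = ~F = T
~P -> S = T -> F = F
(P -> ~S) xor (~P -> S) = T xor F = T
~((P -> ~S) xor (~P -> S)) = ~T = F
(Q nand R) nor ~((P -> ~S) xor (~P -> S)) = T nor F = F
Thus (B) is false.

(C): In symbols: ((Q -> (P xor S)) <-> (R <-> S)) -> (~Q -> R)

P xor S = F xor F = F
Q -> (P xor S) = T -> F = F
R <-> S = F <-> F = T
(Q -> (P xor S)) <-> (R <-> S) = F <-> T = F
~Q = ~T = F
~Q -> R = F -> F = T
((Q -> (P xor S)) <-> (R <-> S)) -> (~Q -> R) = F -> T = T
Thus (C) is true.

2 of the 3 statements are true ((A), (C)).

2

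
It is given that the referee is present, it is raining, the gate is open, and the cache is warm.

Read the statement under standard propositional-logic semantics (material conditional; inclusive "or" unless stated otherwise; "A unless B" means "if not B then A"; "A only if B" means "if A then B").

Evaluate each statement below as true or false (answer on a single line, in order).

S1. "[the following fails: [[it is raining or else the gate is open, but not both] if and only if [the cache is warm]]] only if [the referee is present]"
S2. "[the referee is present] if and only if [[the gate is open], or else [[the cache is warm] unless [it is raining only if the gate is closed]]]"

Let Q = "it is raining" (T), R = "the gate is open" (T), S = "the cache is warm" (T), P = "the referee is present" (T).

S1: This is ¬((Q ⊕ R) ↔ S) → P.

Q ⊕ R = T ⊕ T = F
(Q ⊕ R) ↔ S = F ↔ T = F
¬((Q ⊕ R) ↔ S) = ¬F = T
¬((Q ⊕ R) ↔ S) → P = T → T = T
Thus S1 is true.

S2: Parsed as P ↔ (R ∨ (S ∨ (Q → ¬R)))

¬R = ¬T = F
Q → ¬R = T → F = F
S ∨ (Q → ¬R) = T ∨ F = T
R ∨ (S ∨ (Q → ¬R)) = T ∨ T = T
P ↔ (R ∨ (S ∨ (Q → ¬R))) = T ↔ T = T
Hence S2 is true.

S1 T / S2 T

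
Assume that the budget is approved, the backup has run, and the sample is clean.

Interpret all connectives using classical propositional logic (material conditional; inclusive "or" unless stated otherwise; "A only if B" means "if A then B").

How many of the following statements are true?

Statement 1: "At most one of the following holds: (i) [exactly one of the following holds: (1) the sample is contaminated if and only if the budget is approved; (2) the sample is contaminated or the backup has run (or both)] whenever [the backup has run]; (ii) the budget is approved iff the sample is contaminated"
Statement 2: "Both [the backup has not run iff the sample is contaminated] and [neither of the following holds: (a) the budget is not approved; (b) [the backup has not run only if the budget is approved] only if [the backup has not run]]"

2

Let Q = "the backup has run" (True), R = "the sample is contaminated" (False), P = "the budget is approved" (True).

Statement 1: In symbols: (Q -> ((R iff P) xor (R or Q))) nand (P iff R)

R iff P = False iff True = False
R or Q = False or True = True
(R iff P) xor (R or Q) = False xor True = True
Q -> ((R iff P) xor (R or Q)) = True -> True = True
P iff R = True iff False = False
(Q -> ((R iff P) xor (R or Q))) nand (P iff R) = True nand False = True
Thus Statement 1 is true.

Statement 2: Parsed as (not Q iff R) and (not P nor ((not Q -> P) -> not Q))

not Q = not True = False
not Q iff R = False iff False = True
not P = not True = False
not Q = not True = False
not Q -> P = False -> True = True
not Q = not True = False
(not Q -> P) -> not Q = True -> False = False
not P nor ((not Q -> P) -> not Q) = False nor False = True
(not Q iff R) and (not P nor ((not Q -> P) -> not Q)) = True and True = True
Thus Statement 2 is true.

True statements: 2 (Statement 1, Statement 2).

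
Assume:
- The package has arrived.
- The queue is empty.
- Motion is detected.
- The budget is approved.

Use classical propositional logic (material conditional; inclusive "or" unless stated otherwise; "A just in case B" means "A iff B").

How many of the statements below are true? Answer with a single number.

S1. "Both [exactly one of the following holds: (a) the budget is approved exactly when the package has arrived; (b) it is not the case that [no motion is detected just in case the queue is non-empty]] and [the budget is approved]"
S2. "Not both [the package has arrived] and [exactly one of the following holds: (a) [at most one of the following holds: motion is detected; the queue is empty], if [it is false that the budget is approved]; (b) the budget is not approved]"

Let S = "the budget is approved" (T), P = "the package has arrived" (T), R = "motion is detected" (T), Q = "the queue is empty" (T).

S1: Parsed as ((S ↔ P) ⊕ ¬(¬R ↔ ¬Q)) ∧ S

S ↔ P = T ↔ T = T
¬R = ¬T = F
¬Q = ¬T = F
¬R ↔ ¬Q = F ↔ F = T
¬(¬R ↔ ¬Q) = ¬T = F
(S ↔ P) ⊕ ¬(¬R ↔ ¬Q) = T ⊕ F = T
((S ↔ P) ⊕ ¬(¬R ↔ ¬Q)) ∧ S = T ∧ T = T
Thus S1 is true.

S2: This is P ↑ ((¬S → (R ↑ Q)) ⊕ ¬S).

¬S = ¬T = F
R ↑ Q = T ↑ T = F
¬S → (R ↑ Q) = F → F = T
¬S = ¬T = F
(¬S → (R ↑ Q)) ⊕ ¬S = T ⊕ F = T
P ↑ ((¬S → (R ↑ Q)) ⊕ ¬S) = T ↑ T = F
So S2 is false.

Count: 1.

1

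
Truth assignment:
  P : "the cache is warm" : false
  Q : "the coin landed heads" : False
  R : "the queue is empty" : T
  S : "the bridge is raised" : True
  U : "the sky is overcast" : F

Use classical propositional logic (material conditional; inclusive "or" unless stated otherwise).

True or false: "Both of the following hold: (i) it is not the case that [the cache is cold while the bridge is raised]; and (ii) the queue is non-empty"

In symbols: ~(~P & S) & ~R

~P = ~F = T
~P & S = T & T = T
~(~P & S) = ~T = F
~R = ~T = F
~(~P & S) & ~R = F & F = F

False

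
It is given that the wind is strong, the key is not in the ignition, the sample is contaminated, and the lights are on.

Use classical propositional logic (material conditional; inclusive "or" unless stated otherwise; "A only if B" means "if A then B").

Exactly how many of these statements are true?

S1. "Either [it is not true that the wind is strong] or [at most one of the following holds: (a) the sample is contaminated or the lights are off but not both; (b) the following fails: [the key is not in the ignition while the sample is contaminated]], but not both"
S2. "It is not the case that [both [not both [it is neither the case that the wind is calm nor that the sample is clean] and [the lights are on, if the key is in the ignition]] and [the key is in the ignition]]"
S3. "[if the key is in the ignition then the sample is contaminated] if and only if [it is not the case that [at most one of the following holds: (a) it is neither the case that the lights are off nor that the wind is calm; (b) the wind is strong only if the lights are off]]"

2

Let P = "the wind is strong" (T), R = "the sample is contaminated" (T), S = "the lights are on" (T), Q = "the key is in the ignition" (F).

S1: In symbols: ~P xor ((R xor ~S) nand ~(~Q & R))

~P = ~T = F
~S = ~T = F
R xor ~S = T xor F = T
~Q = ~F = T
~Q & R = T & T = T
~(~Q & R) = ~T = F
(R xor ~S) nand ~(~Q & R) = T nand F = T
~P xor ((R xor ~S) nand ~(~Q & R)) = F xor T = T
Thus S1 is true.

S2: Parsed as ~(((~P nor ~R) nand (Q -> S)) & Q)

~P = ~T = F
~R = ~T = F
~P nor ~R = F nor F = T
Q -> S = F -> T = T
(~P nor ~R) nand (Q -> S) = T nand T = F
((~P nor ~R) nand (Q -> S)) & Q = F & F = F
~(((~P nor ~R) nand (Q -> S)) & Q) = ~F = T
So S2 is true.

S3: Parsed as (Q -> R) <-> ~((~S nor ~P) nand (P -> ~S))

Q -> R = F -> T = T
~S = ~T = F
~P = ~T = F
~S nor ~P = F nor F = T
~S = ~T = F
P -> ~S = T -> F = F
(~S nor ~P) nand (P -> ~S) = T nand F = T
~((~S nor ~P) nand (P -> ~S)) = ~T = F
(Q -> R) <-> ~((~S nor ~P) nand (P -> ~S)) = T <-> F = F
So S3 is false.

True statements: 2.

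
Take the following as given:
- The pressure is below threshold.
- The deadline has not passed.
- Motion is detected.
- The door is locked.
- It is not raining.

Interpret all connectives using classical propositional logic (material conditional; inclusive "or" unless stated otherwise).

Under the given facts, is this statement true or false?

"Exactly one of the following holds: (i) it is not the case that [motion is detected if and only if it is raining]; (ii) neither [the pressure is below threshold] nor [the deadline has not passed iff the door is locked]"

Let D = "motion is detected" (T), N = "it is raining" (F), H = "the pressure is above threshold" (F), L = "the deadline has passed" (F), Q = "the door is locked" (T).
In symbols: ¬(D ↔ N) ⊕ (¬H ↓ (¬L ↔ Q))

D ↔ N = T ↔ F = F
¬(D ↔ N) = ¬F = T
¬H = ¬F = T
¬L = ¬F = T
¬L ↔ Q = T ↔ T = T
¬H ↓ (¬L ↔ Q) = T ↓ T = F
¬(D ↔ N) ⊕ (¬H ↓ (¬L ↔ Q)) = T ⊕ F = T

The statement is true.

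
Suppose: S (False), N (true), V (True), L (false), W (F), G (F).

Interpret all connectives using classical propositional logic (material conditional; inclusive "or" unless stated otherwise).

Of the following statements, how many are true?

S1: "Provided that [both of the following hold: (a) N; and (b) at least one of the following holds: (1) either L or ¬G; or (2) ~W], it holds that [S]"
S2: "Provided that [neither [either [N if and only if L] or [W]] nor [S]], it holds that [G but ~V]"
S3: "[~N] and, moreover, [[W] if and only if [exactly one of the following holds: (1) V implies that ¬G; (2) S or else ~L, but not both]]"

0

S1: Formalization: (N and ((L or not G) or not W)) -> S

not G = not False = True
L or not G = False or True = True
not W = not False = True
(L or not G) or not W = True or True = True
N and ((L or not G) or not W) = True and True = True
(N and ((L or not G) or not W)) -> S = True -> False = False
So S1 is false.

S2: In symbols: (((N iff L) or W) nor S) -> (G and not V)

N iff L = True iff False = False
(N iff L) or W = False or False = False
((N iff L) or W) nor S = False nor False = True
not V = not True = False
G and not V = False and False = False
(((N iff L) or W) nor S) -> (G and not V) = True -> False = False
Thus S2 is false.

S3: Parsed as not N and (W iff ((V -> not G) xor (S xor not L)))

not N = not True = False
not G = not False = True
V -> not G = True -> True = True
not L = not False = True
S xor not L = False xor True = True
(V -> not G) xor (S xor not L) = True xor True = False
W iff ((V -> not G) xor (S xor not L)) = False iff False = True
not N and (W iff ((V -> not G) xor (S xor not L))) = False and True = False
Hence S3 is false.

True statements: 0 (none).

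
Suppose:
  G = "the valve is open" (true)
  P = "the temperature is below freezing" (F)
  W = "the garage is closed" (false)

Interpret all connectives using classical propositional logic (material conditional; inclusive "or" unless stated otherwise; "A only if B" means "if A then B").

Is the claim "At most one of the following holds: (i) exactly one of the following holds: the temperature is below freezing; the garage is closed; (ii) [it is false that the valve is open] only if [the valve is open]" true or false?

The statement is true.

This is (P ⊕ W) ↑ (¬G → G).

P ⊕ W = F ⊕ F = F
¬G = ¬T = F
¬G → G = F → T = T
(P ⊕ W) ↑ (¬G → G) = F ↑ T = T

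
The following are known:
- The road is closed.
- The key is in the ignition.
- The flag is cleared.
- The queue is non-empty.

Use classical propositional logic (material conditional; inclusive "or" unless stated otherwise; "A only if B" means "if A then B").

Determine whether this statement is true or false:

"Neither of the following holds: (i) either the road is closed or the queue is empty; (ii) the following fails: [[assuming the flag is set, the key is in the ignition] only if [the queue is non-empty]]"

Let P = "the road is closed" (T), S = "the queue is empty" (F), R = "the flag is set" (F), Q = "the key is in the ignition" (T).
This is (P | S) nor ~((R -> Q) -> ~S).

P | S = T | F = T
R -> Q = F -> T = T
~S = ~F = T
(R -> Q) -> ~S = T -> T = T
~((R -> Q) -> ~S) = ~T = F
(P | S) nor ~((R -> Q) -> ~S) = T nor F = F

The statement is false.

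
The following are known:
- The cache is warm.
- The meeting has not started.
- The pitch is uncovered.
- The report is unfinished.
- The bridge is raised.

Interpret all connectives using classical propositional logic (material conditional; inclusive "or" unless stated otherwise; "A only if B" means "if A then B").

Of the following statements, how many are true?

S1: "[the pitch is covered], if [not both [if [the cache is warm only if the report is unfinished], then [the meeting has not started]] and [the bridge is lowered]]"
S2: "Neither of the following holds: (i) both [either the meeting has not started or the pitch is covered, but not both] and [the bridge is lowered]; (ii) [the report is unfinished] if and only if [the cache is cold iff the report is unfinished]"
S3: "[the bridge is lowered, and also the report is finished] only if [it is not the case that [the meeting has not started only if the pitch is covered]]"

Let P = "the cache is warm" (T), S = "the report is finished" (F), Q = "the meeting has started" (F), U = "the bridge is raised" (T), R = "the pitch is covered" (F).

S1: Parsed as (((P → ¬S) → ¬Q) ↑ ¬U) → R

¬S = ¬F = T
P → ¬S = T → T = T
¬Q = ¬F = T
(P → ¬S) → ¬Q = T → T = T
¬U = ¬T = F
((P → ¬S) → ¬Q) ↑ ¬U = T ↑ F = T
(((P → ¬S) → ¬Q) ↑ ¬U) → R = T → F = F
So S1 is false.

S2: This is ((¬Q ⊕ R) ∧ ¬U) ↓ (¬S ↔ (¬P ↔ ¬S)).

¬Q = ¬F = T
¬Q ⊕ R = T ⊕ F = T
¬U = ¬T = F
(¬Q ⊕ R) ∧ ¬U = T ∧ F = F
¬S = ¬F = T
¬P = ¬T = F
¬S = ¬F = T
¬P ↔ ¬S = F ↔ T = F
¬S ↔ (¬P ↔ ¬S) = T ↔ F = F
((¬Q ⊕ R) ∧ ¬U) ↓ (¬S ↔ (¬P ↔ ¬S)) = F ↓ F = T
Thus S2 is true.

S3: This is (¬U ∧ S) → ¬(¬Q → R).

¬U = ¬T = F
¬U ∧ S = F ∧ F = F
¬Q = ¬F = T
¬Q → R = T → F = F
¬(¬Q → R) = ¬F = T
(¬U ∧ S) → ¬(¬Q → R) = F → T = T
So S3 is true.

True statements: 2.

2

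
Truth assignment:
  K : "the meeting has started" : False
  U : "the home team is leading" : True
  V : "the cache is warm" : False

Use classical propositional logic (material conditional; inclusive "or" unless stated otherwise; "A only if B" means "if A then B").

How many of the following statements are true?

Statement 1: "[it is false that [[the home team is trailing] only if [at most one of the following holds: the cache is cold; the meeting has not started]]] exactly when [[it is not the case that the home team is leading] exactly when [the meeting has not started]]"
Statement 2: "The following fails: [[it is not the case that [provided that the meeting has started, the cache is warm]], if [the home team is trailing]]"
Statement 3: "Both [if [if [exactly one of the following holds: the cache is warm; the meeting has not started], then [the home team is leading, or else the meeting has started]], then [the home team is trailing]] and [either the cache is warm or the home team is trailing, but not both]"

1

Statement 1: Formalization: ¬(¬U → (¬V ↑ ¬K)) ↔ (¬U ↔ ¬K)

¬U = ¬T = F
¬V = ¬F = T
¬K = ¬F = T
¬V ↑ ¬K = T ↑ T = F
¬U → (¬V ↑ ¬K) = F → F = T
¬(¬U → (¬V ↑ ¬K)) = ¬T = F
¬U = ¬T = F
¬K = ¬F = T
¬U ↔ ¬K = F ↔ T = F
¬(¬U → (¬V ↑ ¬K)) ↔ (¬U ↔ ¬K) = F ↔ F = T
So Statement 1 is true.

Statement 2: Parsed as ¬(¬U → ¬(K → V))

¬U = ¬T = F
K → V = F → F = T
¬(K → V) = ¬T = F
¬U → ¬(K → V) = F → F = T
¬(¬U → ¬(K → V)) = ¬T = F
Thus Statement 2 is false.

Statement 3: Formalization: (((V ⊕ ¬K) → (U ∨ K)) → ¬U) ∧ (V ⊕ ¬U)

¬K = ¬F = T
V ⊕ ¬K = F ⊕ T = T
U ∨ K = T ∨ F = T
(V ⊕ ¬K) → (U ∨ K) = T → T = T
¬U = ¬T = F
((V ⊕ ¬K) → (U ∨ K)) → ¬U = T → F = F
¬U = ¬T = F
V ⊕ ¬U = F ⊕ F = F
(((V ⊕ ¬K) → (U ∨ K)) → ¬U) ∧ (V ⊕ ¬U) = F ∧ F = F
Hence Statement 3 is false.

True statements: 1.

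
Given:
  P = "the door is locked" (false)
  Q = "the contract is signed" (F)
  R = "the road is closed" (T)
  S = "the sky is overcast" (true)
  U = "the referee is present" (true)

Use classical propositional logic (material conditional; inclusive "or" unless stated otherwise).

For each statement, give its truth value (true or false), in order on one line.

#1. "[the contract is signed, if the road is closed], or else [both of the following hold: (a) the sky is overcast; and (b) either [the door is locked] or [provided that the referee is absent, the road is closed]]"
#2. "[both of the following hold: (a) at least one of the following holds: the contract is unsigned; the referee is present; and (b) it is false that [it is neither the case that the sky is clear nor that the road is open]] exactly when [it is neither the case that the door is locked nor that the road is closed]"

#1 true, #2 true

#1: In symbols: (R -> Q) or (S and (P or (not U -> R)))

R -> Q = True -> False = False
not U = not True = False
not U -> R = False -> True = True
P or (not U -> R) = False or True = True
S and (P or (not U -> R)) = True and True = True
(R -> Q) or (S and (P or (not U -> R))) = False or True = True
So #1 is true.

#2: Parsed as ((not Q or U) and not (not S nor not R)) iff (P nor R)

not Q = not False = True
not Q or U = True or True = True
not S = not True = False
not R = not True = False
not S nor not R = False nor False = True
not (not S nor not R) = not True = False
(not Q or U) and not (not S nor not R) = True and False = False
P nor R = False nor True = False
((not Q or U) and not (not S nor not R)) iff (P nor R) = False iff False = True
Thus #2 is true.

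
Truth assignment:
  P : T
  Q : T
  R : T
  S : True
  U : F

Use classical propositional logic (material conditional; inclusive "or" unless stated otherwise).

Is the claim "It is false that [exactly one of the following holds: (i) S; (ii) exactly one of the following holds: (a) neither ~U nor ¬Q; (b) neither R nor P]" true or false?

false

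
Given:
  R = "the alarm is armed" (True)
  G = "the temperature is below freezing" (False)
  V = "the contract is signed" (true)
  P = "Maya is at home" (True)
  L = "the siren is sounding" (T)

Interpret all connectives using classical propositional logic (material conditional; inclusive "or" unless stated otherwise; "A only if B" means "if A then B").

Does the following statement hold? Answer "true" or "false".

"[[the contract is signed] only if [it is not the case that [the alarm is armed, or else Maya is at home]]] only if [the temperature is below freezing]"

Values: V=True, R=True, P=True, G=False.
In symbols: (V -> not (R or P)) -> G

R or P = True or True = True
not (R or P) = not True = False
V -> not (R or P) = True -> False = False
(V -> not (R or P)) -> G = False -> False = True

True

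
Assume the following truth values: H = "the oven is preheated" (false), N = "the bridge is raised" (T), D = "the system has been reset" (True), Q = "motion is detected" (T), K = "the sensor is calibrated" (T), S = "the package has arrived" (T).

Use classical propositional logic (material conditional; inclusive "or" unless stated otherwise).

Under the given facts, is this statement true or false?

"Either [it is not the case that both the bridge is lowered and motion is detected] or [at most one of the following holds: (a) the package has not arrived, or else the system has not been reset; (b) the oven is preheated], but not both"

false

Values: N=True, Q=True, S=True, D=True, H=False.
In symbols: (not N nand Q) xor ((not S or not D) nand H)

not N = not True = False
not N nand Q = False nand True = True
not S = not True = False
not D = not True = False
not S or not D = False or False = False
(not S or not D) nand H = False nand False = True
(not N nand Q) xor ((not S or not D) nand H) = True xor True = False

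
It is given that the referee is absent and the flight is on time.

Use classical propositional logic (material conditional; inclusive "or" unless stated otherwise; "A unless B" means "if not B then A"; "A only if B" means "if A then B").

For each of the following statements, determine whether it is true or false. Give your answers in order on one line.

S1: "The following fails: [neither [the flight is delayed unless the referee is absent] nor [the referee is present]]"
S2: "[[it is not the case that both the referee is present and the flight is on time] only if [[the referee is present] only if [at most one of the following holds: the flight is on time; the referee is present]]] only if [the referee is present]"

Let Q = "the flight is delayed" (F), P = "the referee is present" (F).

S1: This is ¬((Q ∨ ¬P) ↓ P).

¬P = ¬F = T
Q ∨ ¬P = F ∨ T = T
(Q ∨ ¬P) ↓ P = T ↓ F = F
¬((Q ∨ ¬P) ↓ P) = ¬F = T
Hence S1 is true.

S2: Parsed as ((P ↑ ¬Q) → (P → (¬Q ↑ P))) → P

¬Q = ¬F = T
P ↑ ¬Q = F ↑ T = T
¬Q = ¬F = T
¬Q ↑ P = T ↑ F = T
P → (¬Q ↑ P) = F → T = T
(P ↑ ¬Q) → (P → (¬Q ↑ P)) = T → T = T
((P ↑ ¬Q) → (P → (¬Q ↑ P))) → P = T → F = F
Hence S2 is false.

S1 True / S2 False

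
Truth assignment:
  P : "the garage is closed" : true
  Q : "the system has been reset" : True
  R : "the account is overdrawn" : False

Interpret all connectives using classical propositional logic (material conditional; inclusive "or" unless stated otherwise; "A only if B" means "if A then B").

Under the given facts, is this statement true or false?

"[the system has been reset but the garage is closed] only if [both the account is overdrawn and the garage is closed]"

The statement is false.

Values: Q=T, P=T, R=F.
This is (Q ∧ P) → (R ∧ P).

Q ∧ P = T ∧ T = T
R ∧ P = F ∧ T = F
(Q ∧ P) → (R ∧ P) = T → F = F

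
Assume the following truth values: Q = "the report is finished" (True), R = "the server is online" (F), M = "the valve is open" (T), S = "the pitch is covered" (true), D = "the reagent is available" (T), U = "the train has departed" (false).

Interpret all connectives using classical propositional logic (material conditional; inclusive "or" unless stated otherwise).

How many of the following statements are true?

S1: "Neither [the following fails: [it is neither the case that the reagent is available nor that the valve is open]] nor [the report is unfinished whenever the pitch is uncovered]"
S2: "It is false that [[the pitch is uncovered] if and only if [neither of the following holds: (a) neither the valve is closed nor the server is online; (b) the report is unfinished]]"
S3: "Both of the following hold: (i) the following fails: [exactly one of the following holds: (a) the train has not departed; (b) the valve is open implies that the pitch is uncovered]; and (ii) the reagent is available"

0

S1: In symbols: ¬(D ↓ M) ↓ (¬S → ¬Q)

D ↓ M = T ↓ T = F
¬(D ↓ M) = ¬F = T
¬S = ¬T = F
¬Q = ¬T = F
¬S → ¬Q = F → F = T
¬(D ↓ M) ↓ (¬S → ¬Q) = T ↓ T = F
Thus S1 is false.

S2: Formalization: ¬(¬S ↔ ((¬M ↓ R) ↓ ¬Q))

¬S = ¬T = F
¬M = ¬T = F
¬M ↓ R = F ↓ F = T
¬Q = ¬T = F
(¬M ↓ R) ↓ ¬Q = T ↓ F = F
¬S ↔ ((¬M ↓ R) ↓ ¬Q) = F ↔ F = T
¬(¬S ↔ ((¬M ↓ R) ↓ ¬Q)) = ¬T = F
Hence S2 is false.

S3: This is ¬(¬U ⊕ (M → ¬S)) ∧ D.

¬U = ¬F = T
¬S = ¬T = F
M → ¬S = T → F = F
¬U ⊕ (M → ¬S) = T ⊕ F = T
¬(¬U ⊕ (M → ¬S)) = ¬T = F
¬(¬U ⊕ (M → ¬S)) ∧ D = F ∧ T = F
So S3 is false.

Count: 0.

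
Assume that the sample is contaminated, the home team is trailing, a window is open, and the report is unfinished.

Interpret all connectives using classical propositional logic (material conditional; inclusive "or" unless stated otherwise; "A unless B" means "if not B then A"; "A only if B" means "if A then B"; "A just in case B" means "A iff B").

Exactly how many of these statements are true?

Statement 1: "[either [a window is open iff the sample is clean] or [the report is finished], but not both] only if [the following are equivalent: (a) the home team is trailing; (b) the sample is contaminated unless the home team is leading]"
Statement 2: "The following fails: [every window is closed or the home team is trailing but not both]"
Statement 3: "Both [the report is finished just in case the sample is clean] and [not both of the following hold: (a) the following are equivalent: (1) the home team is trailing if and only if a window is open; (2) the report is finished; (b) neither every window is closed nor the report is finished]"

2

Let R = "a window is open" (T), P = "the sample is contaminated" (T), S = "the report is finished" (F), Q = "the home team is leading" (F).

Statement 1: This is ((R <-> ~P) xor S) -> (~Q <-> (P | Q)).

~P = ~T = F
R <-> ~P = T <-> F = F
(R <-> ~P) xor S = F xor F = F
~Q = ~F = T
P | Q = T | F = T
~Q <-> (P | Q) = T <-> T = T
((R <-> ~P) xor S) -> (~Q <-> (P | Q)) = F -> T = T
So Statement 1 is true.

Statement 2: In symbols: ~(~R xor ~Q)

~R = ~T = F
~Q = ~F = T
~R xor ~Q = F xor T = T
~(~R xor ~Q) = ~T = F
Thus Statement 2 is false.

Statement 3: This is (S <-> ~P) & (((~Q <-> R) <-> S) nand (~R nor S)).

~P = ~T = F
S <-> ~P = F <-> F = T
~Q = ~F = T
~Q <-> R = T <-> T = T
(~Q <-> R) <-> S = T <-> F = F
~R = ~T = F
~R nor S = F nor F = T
((~Q <-> R) <-> S) nand (~R nor S) = F nand T = T
(S <-> ~P) & (((~Q <-> R) <-> S) nand (~R nor S)) = T & T = T
Thus Statement 3 is true.

2 of the 3 statements are true.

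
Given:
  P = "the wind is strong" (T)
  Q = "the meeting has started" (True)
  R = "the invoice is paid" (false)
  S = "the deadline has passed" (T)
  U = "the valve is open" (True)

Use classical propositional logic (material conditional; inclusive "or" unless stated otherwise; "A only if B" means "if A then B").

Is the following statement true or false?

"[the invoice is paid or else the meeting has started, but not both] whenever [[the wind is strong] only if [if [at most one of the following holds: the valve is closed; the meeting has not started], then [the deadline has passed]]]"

Formalization: (P → ((¬U ↑ ¬Q) → S)) → (R ⊕ Q)

¬U = ¬T = F
¬Q = ¬T = F
¬U ↑ ¬Q = F ↑ F = T
(¬U ↑ ¬Q) → S = T → T = T
P → ((¬U ↑ ¬Q) → S) = T → T = T
R ⊕ Q = F ⊕ T = T
(P → ((¬U ↑ ¬Q) → S)) → (R ⊕ Q) = T → T = T

The statement is true.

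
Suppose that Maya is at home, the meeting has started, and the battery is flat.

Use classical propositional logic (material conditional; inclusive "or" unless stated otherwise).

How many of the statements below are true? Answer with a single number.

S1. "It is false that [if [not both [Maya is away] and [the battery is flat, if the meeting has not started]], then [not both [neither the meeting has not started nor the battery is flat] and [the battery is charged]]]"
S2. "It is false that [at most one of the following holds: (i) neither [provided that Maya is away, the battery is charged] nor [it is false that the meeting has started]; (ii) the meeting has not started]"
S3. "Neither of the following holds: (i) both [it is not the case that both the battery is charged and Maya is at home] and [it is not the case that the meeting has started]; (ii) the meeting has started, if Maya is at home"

Let P = "Maya is at home" (True), Q = "the meeting has started" (True), R = "the battery is charged" (False).

S1: Parsed as not ((not P nand (not Q -> not R)) -> ((not Q nor not R) nand R))

not P = not True = False
not Q = not True = False
not R = not False = True
not Q -> not R = False -> True = True
not P nand (not Q -> not R) = False nand True = True
not Q = not True = False
not R = not False = True
not Q nor not R = False nor True = False
(not Q nor not R) nand R = False nand False = True
(not P nand (not Q -> not R)) -> ((not Q nor not R) nand R) = True -> True = True
not ((not P nand (not Q -> not R)) -> ((not Q nor not R) nand R)) = not True = False
Thus S1 is false.

S2: In symbols: not (((not P -> R) nor not Q) nand not Q)

not P = not True = False
not P -> R = False -> False = True
not Q = not True = False
(not P -> R) nor not Q = True nor False = False
not Q = not True = False
((not P -> R) nor not Q) nand not Q = False nand False = True
not (((not P -> R) nor not Q) nand not Q) = not True = False
Thus S2 is false.

S3: Parsed as ((R nand P) and not Q) nor (P -> Q)

R nand P = False nand True = True
not Q = not True = False
(R nand P) and not Q = True and False = False
P -> Q = True -> True = True
((R nand P) and not Q) nor (P -> Q) = False nor True = False
Thus S3 is false.

0 of the 3 statements are true (none).

0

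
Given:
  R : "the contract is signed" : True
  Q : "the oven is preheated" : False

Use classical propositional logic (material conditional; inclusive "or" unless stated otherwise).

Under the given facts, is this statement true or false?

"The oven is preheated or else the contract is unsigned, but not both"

Formalization: Q ⊕ ¬R

¬R = ¬T = F
Q ⊕ ¬R = F ⊕ F = F

False.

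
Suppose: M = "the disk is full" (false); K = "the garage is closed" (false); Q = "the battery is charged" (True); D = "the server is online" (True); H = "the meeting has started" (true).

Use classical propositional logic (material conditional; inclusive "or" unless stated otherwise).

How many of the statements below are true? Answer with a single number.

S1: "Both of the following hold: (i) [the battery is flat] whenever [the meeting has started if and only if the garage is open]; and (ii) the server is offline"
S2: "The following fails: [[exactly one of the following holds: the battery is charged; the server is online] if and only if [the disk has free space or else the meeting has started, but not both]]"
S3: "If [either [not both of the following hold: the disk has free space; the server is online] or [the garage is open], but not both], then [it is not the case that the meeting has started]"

0

S1: In symbols: ((H ↔ ¬K) → ¬Q) ∧ ¬D

¬K = ¬F = T
H ↔ ¬K = T ↔ T = T
¬Q = ¬T = F
(H ↔ ¬K) → ¬Q = T → F = F
¬D = ¬T = F
((H ↔ ¬K) → ¬Q) ∧ ¬D = F ∧ F = F
Thus S1 is false.

S2: In symbols: ¬((Q ⊕ D) ↔ (¬M ⊕ H))

Q ⊕ D = T ⊕ T = F
¬M = ¬F = T
¬M ⊕ H = T ⊕ T = F
(Q ⊕ D) ↔ (¬M ⊕ H) = F ↔ F = T
¬((Q ⊕ D) ↔ (¬M ⊕ H)) = ¬T = F
Thus S2 is false.

S3: This is ((¬M ↑ D) ⊕ ¬K) → ¬H.

¬M = ¬F = T
¬M ↑ D = T ↑ T = F
¬K = ¬F = T
(¬M ↑ D) ⊕ ¬K = F ⊕ T = T
¬H = ¬T = F
((¬M ↑ D) ⊕ ¬K) → ¬H = T → F = F
Hence S3 is false.

True statements: 0 (none).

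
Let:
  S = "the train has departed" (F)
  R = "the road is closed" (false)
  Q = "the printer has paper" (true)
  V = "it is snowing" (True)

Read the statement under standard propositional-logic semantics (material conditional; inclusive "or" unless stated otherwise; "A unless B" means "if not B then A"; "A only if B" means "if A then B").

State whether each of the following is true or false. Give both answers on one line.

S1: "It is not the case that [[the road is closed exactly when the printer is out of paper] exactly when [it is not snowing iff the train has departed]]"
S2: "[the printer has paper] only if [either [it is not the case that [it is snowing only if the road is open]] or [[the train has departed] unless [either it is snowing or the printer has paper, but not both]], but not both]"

S1: This is not ((R iff not Q) iff (not V iff S)).

not Q = not True = False
R iff not Q = False iff False = True
not V = not True = False
not V iff S = False iff False = True
(R iff not Q) iff (not V iff S) = True iff True = True
not ((R iff not Q) iff (not V iff S)) = not True = False
So S1 is false.

S2: Parsed as Q -> (not (V -> not R) xor (S or (V xor Q)))

not R = not False = True
V -> not R = True -> True = True
not (V -> not R) = not True = False
V xor Q = True xor True = False
S or (V xor Q) = False or False = False
not (V -> not R) xor (S or (V xor Q)) = False xor False = False
Q -> (not (V -> not R) xor (S or (V xor Q))) = True -> False = False
Hence S2 is false.

S1 F, S2 F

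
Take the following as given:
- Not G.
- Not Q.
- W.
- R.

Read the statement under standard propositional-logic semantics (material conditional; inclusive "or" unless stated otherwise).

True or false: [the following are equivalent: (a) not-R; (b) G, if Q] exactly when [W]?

False

This is (~R <-> (Q -> G)) <-> W.

~R = ~T = F
Q -> G = F -> F = T
~R <-> (Q -> G) = F <-> T = F
(~R <-> (Q -> G)) <-> W = F <-> T = F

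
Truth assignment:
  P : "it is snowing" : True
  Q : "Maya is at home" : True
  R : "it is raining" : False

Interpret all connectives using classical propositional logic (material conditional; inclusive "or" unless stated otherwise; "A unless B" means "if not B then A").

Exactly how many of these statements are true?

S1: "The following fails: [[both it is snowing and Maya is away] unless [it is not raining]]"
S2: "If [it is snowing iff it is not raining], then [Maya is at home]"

1

S1: Parsed as ~((P & ~Q) | ~R)

~Q = ~T = F
P & ~Q = T & F = F
~R = ~F = T
(P & ~Q) | ~R = F | T = T
~((P & ~Q) | ~R) = ~T = F
Thus S1 is false.

S2: Parsed as (P <-> ~R) -> Q

~R = ~F = T
P <-> ~R = T <-> T = T
(P <-> ~R) -> Q = T -> T = T
Thus S2 is true.

True statements: 1 (S2).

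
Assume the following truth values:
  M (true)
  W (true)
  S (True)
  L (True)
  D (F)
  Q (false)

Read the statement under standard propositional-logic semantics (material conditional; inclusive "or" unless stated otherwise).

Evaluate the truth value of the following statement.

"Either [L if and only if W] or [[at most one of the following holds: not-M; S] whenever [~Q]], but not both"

In symbols: (L iff W) xor (not Q -> (not M nand S))

L iff W = True iff True = True
not Q = not False = True
not M = not True = False
not M nand S = False nand True = True
not Q -> (not M nand S) = True -> True = True
(L iff W) xor (not Q -> (not M nand S)) = True xor True = False

False.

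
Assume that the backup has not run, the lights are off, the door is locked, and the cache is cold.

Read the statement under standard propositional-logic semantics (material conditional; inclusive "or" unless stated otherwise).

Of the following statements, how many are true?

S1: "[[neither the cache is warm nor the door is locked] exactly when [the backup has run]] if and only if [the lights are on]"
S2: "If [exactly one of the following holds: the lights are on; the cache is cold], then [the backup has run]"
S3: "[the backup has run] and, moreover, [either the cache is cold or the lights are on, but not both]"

0

Let S = "the cache is warm" (False), R = "the door is locked" (True), P = "the backup has run" (False), Q = "the lights are on" (False).

S1: Formalization: ((S nor R) iff P) iff Q

S nor R = False nor True = False
(S nor R) iff P = False iff False = True
((S nor R) iff P) iff Q = True iff False = False
Thus S1 is false.

S2: Parsed as (Q xor not S) -> P

not S = not False = True
Q xor not S = False xor True = True
(Q xor not S) -> P = True -> False = False
So S2 is false.

S3: In symbols: P and (not S xor Q)

not S = not False = True
not S xor Q = True xor False = True
P and (not S xor Q) = False and True = False
So S3 is false.

0 of the 3 statements are true (none).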